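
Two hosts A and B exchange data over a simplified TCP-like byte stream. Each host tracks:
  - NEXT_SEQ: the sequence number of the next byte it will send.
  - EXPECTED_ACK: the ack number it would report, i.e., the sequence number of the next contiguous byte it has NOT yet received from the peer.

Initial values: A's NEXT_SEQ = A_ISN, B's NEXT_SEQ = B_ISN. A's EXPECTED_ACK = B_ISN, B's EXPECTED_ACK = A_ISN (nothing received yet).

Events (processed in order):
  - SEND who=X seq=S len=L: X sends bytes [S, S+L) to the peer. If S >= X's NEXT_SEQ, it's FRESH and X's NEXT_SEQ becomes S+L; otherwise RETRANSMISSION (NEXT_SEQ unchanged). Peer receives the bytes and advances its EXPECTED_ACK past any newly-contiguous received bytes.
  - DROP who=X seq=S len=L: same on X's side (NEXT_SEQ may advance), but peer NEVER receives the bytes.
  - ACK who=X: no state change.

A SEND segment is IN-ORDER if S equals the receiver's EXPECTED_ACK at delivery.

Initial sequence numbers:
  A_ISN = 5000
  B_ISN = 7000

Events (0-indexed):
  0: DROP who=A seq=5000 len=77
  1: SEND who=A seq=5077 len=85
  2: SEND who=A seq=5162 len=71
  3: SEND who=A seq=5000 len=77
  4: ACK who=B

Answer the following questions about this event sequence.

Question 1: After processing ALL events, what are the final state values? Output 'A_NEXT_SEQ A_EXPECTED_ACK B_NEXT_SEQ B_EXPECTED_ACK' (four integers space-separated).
After event 0: A_seq=5077 A_ack=7000 B_seq=7000 B_ack=5000
After event 1: A_seq=5162 A_ack=7000 B_seq=7000 B_ack=5000
After event 2: A_seq=5233 A_ack=7000 B_seq=7000 B_ack=5000
After event 3: A_seq=5233 A_ack=7000 B_seq=7000 B_ack=5233
After event 4: A_seq=5233 A_ack=7000 B_seq=7000 B_ack=5233

Answer: 5233 7000 7000 5233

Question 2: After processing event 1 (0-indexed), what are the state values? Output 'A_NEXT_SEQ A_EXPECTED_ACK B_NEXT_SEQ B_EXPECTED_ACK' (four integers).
After event 0: A_seq=5077 A_ack=7000 B_seq=7000 B_ack=5000
After event 1: A_seq=5162 A_ack=7000 B_seq=7000 B_ack=5000

5162 7000 7000 5000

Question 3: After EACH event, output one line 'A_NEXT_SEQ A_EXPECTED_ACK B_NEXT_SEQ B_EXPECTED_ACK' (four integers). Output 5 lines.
5077 7000 7000 5000
5162 7000 7000 5000
5233 7000 7000 5000
5233 7000 7000 5233
5233 7000 7000 5233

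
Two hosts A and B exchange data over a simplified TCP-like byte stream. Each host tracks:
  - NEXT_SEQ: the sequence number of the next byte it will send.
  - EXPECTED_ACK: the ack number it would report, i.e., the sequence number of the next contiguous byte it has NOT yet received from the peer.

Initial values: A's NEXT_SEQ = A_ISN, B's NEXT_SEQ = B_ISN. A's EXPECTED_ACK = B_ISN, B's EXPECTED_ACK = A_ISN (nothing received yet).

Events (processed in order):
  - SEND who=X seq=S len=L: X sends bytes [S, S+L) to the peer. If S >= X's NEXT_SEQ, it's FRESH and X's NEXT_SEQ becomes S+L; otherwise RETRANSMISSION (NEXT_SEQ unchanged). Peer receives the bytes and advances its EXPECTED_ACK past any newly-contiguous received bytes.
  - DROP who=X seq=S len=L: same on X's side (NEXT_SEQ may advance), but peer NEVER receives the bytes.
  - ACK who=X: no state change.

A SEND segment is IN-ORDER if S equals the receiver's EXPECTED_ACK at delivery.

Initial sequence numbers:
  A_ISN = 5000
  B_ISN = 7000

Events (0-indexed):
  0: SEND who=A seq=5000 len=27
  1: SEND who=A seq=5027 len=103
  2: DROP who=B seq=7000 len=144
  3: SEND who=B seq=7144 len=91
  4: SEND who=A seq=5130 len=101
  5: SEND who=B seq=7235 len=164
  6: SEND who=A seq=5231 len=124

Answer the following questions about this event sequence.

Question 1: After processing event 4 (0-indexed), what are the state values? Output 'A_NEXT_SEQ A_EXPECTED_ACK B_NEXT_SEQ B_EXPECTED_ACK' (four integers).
After event 0: A_seq=5027 A_ack=7000 B_seq=7000 B_ack=5027
After event 1: A_seq=5130 A_ack=7000 B_seq=7000 B_ack=5130
After event 2: A_seq=5130 A_ack=7000 B_seq=7144 B_ack=5130
After event 3: A_seq=5130 A_ack=7000 B_seq=7235 B_ack=5130
After event 4: A_seq=5231 A_ack=7000 B_seq=7235 B_ack=5231

5231 7000 7235 5231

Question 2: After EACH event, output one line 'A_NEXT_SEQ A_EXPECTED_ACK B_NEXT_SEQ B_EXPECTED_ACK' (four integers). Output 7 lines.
5027 7000 7000 5027
5130 7000 7000 5130
5130 7000 7144 5130
5130 7000 7235 5130
5231 7000 7235 5231
5231 7000 7399 5231
5355 7000 7399 5355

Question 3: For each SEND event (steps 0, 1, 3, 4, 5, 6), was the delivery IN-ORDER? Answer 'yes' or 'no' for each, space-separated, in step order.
Step 0: SEND seq=5000 -> in-order
Step 1: SEND seq=5027 -> in-order
Step 3: SEND seq=7144 -> out-of-order
Step 4: SEND seq=5130 -> in-order
Step 5: SEND seq=7235 -> out-of-order
Step 6: SEND seq=5231 -> in-order

Answer: yes yes no yes no yes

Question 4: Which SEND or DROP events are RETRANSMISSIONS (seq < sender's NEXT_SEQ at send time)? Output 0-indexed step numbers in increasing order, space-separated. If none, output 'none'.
Answer: none

Derivation:
Step 0: SEND seq=5000 -> fresh
Step 1: SEND seq=5027 -> fresh
Step 2: DROP seq=7000 -> fresh
Step 3: SEND seq=7144 -> fresh
Step 4: SEND seq=5130 -> fresh
Step 5: SEND seq=7235 -> fresh
Step 6: SEND seq=5231 -> fresh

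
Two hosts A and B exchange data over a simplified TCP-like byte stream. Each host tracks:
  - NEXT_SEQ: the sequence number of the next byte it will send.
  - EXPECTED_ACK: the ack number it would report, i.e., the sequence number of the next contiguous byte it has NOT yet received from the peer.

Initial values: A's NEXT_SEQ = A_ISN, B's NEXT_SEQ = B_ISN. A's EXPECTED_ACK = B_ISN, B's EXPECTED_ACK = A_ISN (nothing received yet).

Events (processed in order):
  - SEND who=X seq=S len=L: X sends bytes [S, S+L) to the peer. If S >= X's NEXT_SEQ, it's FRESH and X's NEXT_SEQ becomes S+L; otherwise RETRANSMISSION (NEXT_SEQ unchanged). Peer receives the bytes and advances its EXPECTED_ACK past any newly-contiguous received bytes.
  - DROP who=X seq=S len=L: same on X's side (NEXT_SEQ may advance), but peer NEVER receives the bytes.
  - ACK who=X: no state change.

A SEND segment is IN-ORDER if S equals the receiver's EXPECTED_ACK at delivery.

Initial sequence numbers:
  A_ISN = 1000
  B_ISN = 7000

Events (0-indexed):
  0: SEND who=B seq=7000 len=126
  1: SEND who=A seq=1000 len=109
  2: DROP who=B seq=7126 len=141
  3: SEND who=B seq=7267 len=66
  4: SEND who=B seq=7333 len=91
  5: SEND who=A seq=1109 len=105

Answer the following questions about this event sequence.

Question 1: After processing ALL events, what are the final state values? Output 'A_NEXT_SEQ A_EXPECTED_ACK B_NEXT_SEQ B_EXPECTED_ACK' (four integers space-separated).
After event 0: A_seq=1000 A_ack=7126 B_seq=7126 B_ack=1000
After event 1: A_seq=1109 A_ack=7126 B_seq=7126 B_ack=1109
After event 2: A_seq=1109 A_ack=7126 B_seq=7267 B_ack=1109
After event 3: A_seq=1109 A_ack=7126 B_seq=7333 B_ack=1109
After event 4: A_seq=1109 A_ack=7126 B_seq=7424 B_ack=1109
After event 5: A_seq=1214 A_ack=7126 B_seq=7424 B_ack=1214

Answer: 1214 7126 7424 1214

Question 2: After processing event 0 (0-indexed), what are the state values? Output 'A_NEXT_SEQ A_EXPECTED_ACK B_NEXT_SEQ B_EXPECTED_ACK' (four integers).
After event 0: A_seq=1000 A_ack=7126 B_seq=7126 B_ack=1000

1000 7126 7126 1000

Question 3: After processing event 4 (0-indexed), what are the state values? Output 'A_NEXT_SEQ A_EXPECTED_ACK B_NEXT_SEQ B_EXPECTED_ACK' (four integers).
After event 0: A_seq=1000 A_ack=7126 B_seq=7126 B_ack=1000
After event 1: A_seq=1109 A_ack=7126 B_seq=7126 B_ack=1109
After event 2: A_seq=1109 A_ack=7126 B_seq=7267 B_ack=1109
After event 3: A_seq=1109 A_ack=7126 B_seq=7333 B_ack=1109
After event 4: A_seq=1109 A_ack=7126 B_seq=7424 B_ack=1109

1109 7126 7424 1109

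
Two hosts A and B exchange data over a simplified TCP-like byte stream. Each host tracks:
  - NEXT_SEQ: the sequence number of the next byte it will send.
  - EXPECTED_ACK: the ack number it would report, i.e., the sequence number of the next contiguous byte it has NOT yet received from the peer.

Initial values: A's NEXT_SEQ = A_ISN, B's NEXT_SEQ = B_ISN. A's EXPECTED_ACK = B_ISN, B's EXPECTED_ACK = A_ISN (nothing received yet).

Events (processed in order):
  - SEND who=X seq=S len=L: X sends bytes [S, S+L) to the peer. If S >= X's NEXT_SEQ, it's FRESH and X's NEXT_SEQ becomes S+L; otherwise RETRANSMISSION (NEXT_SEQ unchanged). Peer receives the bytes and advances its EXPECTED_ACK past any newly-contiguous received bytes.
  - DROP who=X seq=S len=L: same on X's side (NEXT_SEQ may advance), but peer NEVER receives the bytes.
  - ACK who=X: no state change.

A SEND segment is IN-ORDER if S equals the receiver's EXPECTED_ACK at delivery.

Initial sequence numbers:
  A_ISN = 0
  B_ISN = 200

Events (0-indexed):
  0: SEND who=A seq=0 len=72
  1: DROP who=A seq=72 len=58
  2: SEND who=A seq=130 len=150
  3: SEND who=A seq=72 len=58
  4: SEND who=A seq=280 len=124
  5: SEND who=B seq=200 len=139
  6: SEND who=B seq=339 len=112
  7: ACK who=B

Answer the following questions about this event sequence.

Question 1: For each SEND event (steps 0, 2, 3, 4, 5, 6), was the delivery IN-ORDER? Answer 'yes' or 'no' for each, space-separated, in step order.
Step 0: SEND seq=0 -> in-order
Step 2: SEND seq=130 -> out-of-order
Step 3: SEND seq=72 -> in-order
Step 4: SEND seq=280 -> in-order
Step 5: SEND seq=200 -> in-order
Step 6: SEND seq=339 -> in-order

Answer: yes no yes yes yes yes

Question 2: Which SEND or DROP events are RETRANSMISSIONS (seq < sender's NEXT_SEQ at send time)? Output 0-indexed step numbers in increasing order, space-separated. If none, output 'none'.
Step 0: SEND seq=0 -> fresh
Step 1: DROP seq=72 -> fresh
Step 2: SEND seq=130 -> fresh
Step 3: SEND seq=72 -> retransmit
Step 4: SEND seq=280 -> fresh
Step 5: SEND seq=200 -> fresh
Step 6: SEND seq=339 -> fresh

Answer: 3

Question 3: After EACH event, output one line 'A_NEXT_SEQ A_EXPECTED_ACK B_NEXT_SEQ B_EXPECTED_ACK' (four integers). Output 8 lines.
72 200 200 72
130 200 200 72
280 200 200 72
280 200 200 280
404 200 200 404
404 339 339 404
404 451 451 404
404 451 451 404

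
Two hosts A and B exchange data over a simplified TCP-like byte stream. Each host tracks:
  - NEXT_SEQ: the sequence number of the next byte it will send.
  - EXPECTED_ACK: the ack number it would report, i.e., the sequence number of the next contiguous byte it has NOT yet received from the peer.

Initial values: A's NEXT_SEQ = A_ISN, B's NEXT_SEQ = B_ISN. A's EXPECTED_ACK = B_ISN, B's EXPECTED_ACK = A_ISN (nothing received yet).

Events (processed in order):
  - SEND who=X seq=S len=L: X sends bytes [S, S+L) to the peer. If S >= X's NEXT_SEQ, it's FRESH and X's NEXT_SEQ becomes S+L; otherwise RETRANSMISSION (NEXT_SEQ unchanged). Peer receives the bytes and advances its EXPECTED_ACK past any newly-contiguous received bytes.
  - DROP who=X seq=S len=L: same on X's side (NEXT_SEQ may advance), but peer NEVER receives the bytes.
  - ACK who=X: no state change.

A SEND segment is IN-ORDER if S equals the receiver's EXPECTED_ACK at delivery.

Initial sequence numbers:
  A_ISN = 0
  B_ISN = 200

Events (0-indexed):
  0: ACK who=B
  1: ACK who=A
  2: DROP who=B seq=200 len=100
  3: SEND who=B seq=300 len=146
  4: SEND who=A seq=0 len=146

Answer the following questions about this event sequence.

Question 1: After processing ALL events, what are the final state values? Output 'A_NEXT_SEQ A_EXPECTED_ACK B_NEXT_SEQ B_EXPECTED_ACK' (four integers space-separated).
Answer: 146 200 446 146

Derivation:
After event 0: A_seq=0 A_ack=200 B_seq=200 B_ack=0
After event 1: A_seq=0 A_ack=200 B_seq=200 B_ack=0
After event 2: A_seq=0 A_ack=200 B_seq=300 B_ack=0
After event 3: A_seq=0 A_ack=200 B_seq=446 B_ack=0
After event 4: A_seq=146 A_ack=200 B_seq=446 B_ack=146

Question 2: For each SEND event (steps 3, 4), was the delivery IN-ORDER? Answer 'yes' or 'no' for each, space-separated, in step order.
Step 3: SEND seq=300 -> out-of-order
Step 4: SEND seq=0 -> in-order

Answer: no yes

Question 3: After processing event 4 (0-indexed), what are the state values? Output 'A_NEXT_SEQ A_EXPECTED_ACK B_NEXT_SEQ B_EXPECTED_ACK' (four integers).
After event 0: A_seq=0 A_ack=200 B_seq=200 B_ack=0
After event 1: A_seq=0 A_ack=200 B_seq=200 B_ack=0
After event 2: A_seq=0 A_ack=200 B_seq=300 B_ack=0
After event 3: A_seq=0 A_ack=200 B_seq=446 B_ack=0
After event 4: A_seq=146 A_ack=200 B_seq=446 B_ack=146

146 200 446 146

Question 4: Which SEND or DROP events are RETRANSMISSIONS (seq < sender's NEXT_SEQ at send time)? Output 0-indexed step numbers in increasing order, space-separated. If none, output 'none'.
Answer: none

Derivation:
Step 2: DROP seq=200 -> fresh
Step 3: SEND seq=300 -> fresh
Step 4: SEND seq=0 -> fresh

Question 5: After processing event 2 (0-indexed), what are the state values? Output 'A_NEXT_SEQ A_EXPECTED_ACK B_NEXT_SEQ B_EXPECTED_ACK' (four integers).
After event 0: A_seq=0 A_ack=200 B_seq=200 B_ack=0
After event 1: A_seq=0 A_ack=200 B_seq=200 B_ack=0
After event 2: A_seq=0 A_ack=200 B_seq=300 B_ack=0

0 200 300 0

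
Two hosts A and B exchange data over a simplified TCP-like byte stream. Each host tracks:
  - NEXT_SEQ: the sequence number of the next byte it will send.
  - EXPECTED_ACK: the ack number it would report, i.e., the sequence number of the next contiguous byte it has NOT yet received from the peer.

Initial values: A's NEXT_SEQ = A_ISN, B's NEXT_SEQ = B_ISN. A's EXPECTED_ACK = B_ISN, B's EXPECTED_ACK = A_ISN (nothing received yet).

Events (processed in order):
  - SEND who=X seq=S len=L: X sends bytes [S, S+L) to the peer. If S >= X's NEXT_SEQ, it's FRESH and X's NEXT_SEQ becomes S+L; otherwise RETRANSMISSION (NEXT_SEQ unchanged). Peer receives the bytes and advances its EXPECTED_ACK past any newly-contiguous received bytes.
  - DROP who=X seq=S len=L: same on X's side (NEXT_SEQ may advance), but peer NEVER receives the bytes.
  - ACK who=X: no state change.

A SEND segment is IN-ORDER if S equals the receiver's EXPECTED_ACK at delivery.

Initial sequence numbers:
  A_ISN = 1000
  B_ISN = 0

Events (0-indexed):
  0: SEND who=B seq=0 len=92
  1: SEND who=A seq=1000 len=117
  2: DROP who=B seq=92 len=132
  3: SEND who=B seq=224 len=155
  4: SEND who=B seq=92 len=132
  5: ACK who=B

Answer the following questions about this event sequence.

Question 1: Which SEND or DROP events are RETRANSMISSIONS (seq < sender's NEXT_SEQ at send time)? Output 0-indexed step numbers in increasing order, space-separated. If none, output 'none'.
Step 0: SEND seq=0 -> fresh
Step 1: SEND seq=1000 -> fresh
Step 2: DROP seq=92 -> fresh
Step 3: SEND seq=224 -> fresh
Step 4: SEND seq=92 -> retransmit

Answer: 4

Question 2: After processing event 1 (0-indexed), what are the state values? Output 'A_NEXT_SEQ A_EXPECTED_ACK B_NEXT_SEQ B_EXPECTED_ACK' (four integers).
After event 0: A_seq=1000 A_ack=92 B_seq=92 B_ack=1000
After event 1: A_seq=1117 A_ack=92 B_seq=92 B_ack=1117

1117 92 92 1117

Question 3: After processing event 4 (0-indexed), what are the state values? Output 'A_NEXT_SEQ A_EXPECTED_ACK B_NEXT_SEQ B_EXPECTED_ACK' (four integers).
After event 0: A_seq=1000 A_ack=92 B_seq=92 B_ack=1000
After event 1: A_seq=1117 A_ack=92 B_seq=92 B_ack=1117
After event 2: A_seq=1117 A_ack=92 B_seq=224 B_ack=1117
After event 3: A_seq=1117 A_ack=92 B_seq=379 B_ack=1117
After event 4: A_seq=1117 A_ack=379 B_seq=379 B_ack=1117

1117 379 379 1117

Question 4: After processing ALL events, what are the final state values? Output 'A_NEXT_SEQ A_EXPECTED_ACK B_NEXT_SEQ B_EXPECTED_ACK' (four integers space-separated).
After event 0: A_seq=1000 A_ack=92 B_seq=92 B_ack=1000
After event 1: A_seq=1117 A_ack=92 B_seq=92 B_ack=1117
After event 2: A_seq=1117 A_ack=92 B_seq=224 B_ack=1117
After event 3: A_seq=1117 A_ack=92 B_seq=379 B_ack=1117
After event 4: A_seq=1117 A_ack=379 B_seq=379 B_ack=1117
After event 5: A_seq=1117 A_ack=379 B_seq=379 B_ack=1117

Answer: 1117 379 379 1117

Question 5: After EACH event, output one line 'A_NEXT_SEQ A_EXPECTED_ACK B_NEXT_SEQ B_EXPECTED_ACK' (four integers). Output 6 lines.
1000 92 92 1000
1117 92 92 1117
1117 92 224 1117
1117 92 379 1117
1117 379 379 1117
1117 379 379 1117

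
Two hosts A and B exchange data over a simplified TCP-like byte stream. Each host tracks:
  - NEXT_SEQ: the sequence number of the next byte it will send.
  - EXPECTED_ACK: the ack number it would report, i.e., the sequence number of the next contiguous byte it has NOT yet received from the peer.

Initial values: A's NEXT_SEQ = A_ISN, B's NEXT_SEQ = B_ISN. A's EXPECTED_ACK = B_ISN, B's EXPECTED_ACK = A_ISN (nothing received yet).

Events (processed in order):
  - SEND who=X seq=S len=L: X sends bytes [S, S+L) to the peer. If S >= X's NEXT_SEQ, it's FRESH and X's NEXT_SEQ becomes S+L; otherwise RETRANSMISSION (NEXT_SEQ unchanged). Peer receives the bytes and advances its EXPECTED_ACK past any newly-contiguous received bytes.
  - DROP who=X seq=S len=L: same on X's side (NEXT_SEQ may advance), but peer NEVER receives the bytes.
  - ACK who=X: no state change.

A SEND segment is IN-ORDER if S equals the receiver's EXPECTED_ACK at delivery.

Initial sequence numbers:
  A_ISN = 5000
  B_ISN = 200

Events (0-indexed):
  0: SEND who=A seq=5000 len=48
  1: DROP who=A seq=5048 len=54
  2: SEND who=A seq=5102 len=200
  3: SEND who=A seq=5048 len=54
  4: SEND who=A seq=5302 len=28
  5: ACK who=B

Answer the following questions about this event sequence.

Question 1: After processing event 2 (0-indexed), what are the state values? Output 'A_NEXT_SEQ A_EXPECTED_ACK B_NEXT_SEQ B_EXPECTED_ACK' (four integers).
After event 0: A_seq=5048 A_ack=200 B_seq=200 B_ack=5048
After event 1: A_seq=5102 A_ack=200 B_seq=200 B_ack=5048
After event 2: A_seq=5302 A_ack=200 B_seq=200 B_ack=5048

5302 200 200 5048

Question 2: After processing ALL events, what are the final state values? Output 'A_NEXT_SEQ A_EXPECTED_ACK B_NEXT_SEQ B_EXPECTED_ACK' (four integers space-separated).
After event 0: A_seq=5048 A_ack=200 B_seq=200 B_ack=5048
After event 1: A_seq=5102 A_ack=200 B_seq=200 B_ack=5048
After event 2: A_seq=5302 A_ack=200 B_seq=200 B_ack=5048
After event 3: A_seq=5302 A_ack=200 B_seq=200 B_ack=5302
After event 4: A_seq=5330 A_ack=200 B_seq=200 B_ack=5330
After event 5: A_seq=5330 A_ack=200 B_seq=200 B_ack=5330

Answer: 5330 200 200 5330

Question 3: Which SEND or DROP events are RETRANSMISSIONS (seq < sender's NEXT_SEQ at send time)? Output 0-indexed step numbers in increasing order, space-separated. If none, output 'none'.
Step 0: SEND seq=5000 -> fresh
Step 1: DROP seq=5048 -> fresh
Step 2: SEND seq=5102 -> fresh
Step 3: SEND seq=5048 -> retransmit
Step 4: SEND seq=5302 -> fresh

Answer: 3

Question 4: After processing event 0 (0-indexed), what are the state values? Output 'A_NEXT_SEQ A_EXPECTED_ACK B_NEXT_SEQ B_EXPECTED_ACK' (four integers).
After event 0: A_seq=5048 A_ack=200 B_seq=200 B_ack=5048

5048 200 200 5048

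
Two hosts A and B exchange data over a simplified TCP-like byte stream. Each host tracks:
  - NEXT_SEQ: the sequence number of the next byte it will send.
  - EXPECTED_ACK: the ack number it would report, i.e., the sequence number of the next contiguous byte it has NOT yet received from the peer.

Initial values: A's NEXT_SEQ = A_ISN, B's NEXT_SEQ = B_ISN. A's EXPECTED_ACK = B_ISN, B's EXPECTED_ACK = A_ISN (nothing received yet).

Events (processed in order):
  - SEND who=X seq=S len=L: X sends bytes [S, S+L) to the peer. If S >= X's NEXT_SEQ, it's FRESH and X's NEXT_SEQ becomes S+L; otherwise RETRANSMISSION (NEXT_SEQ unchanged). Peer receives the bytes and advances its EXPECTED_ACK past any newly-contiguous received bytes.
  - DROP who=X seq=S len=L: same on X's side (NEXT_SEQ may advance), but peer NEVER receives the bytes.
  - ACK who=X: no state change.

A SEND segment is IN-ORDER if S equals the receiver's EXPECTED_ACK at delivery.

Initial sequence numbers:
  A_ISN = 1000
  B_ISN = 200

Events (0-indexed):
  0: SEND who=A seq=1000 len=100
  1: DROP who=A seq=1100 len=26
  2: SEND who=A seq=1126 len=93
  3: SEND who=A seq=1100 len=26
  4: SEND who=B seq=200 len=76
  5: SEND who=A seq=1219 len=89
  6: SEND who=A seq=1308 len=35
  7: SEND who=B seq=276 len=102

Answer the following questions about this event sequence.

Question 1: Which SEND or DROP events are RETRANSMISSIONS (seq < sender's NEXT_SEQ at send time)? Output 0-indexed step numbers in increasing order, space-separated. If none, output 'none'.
Step 0: SEND seq=1000 -> fresh
Step 1: DROP seq=1100 -> fresh
Step 2: SEND seq=1126 -> fresh
Step 3: SEND seq=1100 -> retransmit
Step 4: SEND seq=200 -> fresh
Step 5: SEND seq=1219 -> fresh
Step 6: SEND seq=1308 -> fresh
Step 7: SEND seq=276 -> fresh

Answer: 3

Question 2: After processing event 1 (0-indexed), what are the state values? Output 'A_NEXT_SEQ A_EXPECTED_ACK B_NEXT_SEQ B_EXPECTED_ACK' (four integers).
After event 0: A_seq=1100 A_ack=200 B_seq=200 B_ack=1100
After event 1: A_seq=1126 A_ack=200 B_seq=200 B_ack=1100

1126 200 200 1100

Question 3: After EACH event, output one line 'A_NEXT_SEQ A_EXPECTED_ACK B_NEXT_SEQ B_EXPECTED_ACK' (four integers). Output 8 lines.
1100 200 200 1100
1126 200 200 1100
1219 200 200 1100
1219 200 200 1219
1219 276 276 1219
1308 276 276 1308
1343 276 276 1343
1343 378 378 1343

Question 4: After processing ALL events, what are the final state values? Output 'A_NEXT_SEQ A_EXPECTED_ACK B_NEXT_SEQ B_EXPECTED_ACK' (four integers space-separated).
After event 0: A_seq=1100 A_ack=200 B_seq=200 B_ack=1100
After event 1: A_seq=1126 A_ack=200 B_seq=200 B_ack=1100
After event 2: A_seq=1219 A_ack=200 B_seq=200 B_ack=1100
After event 3: A_seq=1219 A_ack=200 B_seq=200 B_ack=1219
After event 4: A_seq=1219 A_ack=276 B_seq=276 B_ack=1219
After event 5: A_seq=1308 A_ack=276 B_seq=276 B_ack=1308
After event 6: A_seq=1343 A_ack=276 B_seq=276 B_ack=1343
After event 7: A_seq=1343 A_ack=378 B_seq=378 B_ack=1343

Answer: 1343 378 378 1343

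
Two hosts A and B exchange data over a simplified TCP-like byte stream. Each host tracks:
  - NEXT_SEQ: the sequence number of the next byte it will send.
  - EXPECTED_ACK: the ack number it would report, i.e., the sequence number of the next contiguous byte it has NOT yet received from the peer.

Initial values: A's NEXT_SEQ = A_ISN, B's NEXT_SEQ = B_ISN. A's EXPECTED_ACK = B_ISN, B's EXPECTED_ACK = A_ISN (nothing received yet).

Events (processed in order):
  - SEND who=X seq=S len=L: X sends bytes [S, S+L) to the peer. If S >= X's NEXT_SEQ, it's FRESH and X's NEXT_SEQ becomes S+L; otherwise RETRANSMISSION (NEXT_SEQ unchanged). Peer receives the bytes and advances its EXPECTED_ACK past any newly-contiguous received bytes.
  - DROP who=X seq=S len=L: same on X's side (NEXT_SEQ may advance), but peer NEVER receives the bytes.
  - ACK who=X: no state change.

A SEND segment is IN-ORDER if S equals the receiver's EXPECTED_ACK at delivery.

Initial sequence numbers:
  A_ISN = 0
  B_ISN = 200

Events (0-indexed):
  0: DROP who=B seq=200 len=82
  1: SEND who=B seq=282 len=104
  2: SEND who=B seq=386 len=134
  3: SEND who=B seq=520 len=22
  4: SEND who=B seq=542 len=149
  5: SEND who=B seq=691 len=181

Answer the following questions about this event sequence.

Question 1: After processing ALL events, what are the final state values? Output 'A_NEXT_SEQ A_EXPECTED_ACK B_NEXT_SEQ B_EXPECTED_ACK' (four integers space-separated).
Answer: 0 200 872 0

Derivation:
After event 0: A_seq=0 A_ack=200 B_seq=282 B_ack=0
After event 1: A_seq=0 A_ack=200 B_seq=386 B_ack=0
After event 2: A_seq=0 A_ack=200 B_seq=520 B_ack=0
After event 3: A_seq=0 A_ack=200 B_seq=542 B_ack=0
After event 4: A_seq=0 A_ack=200 B_seq=691 B_ack=0
After event 5: A_seq=0 A_ack=200 B_seq=872 B_ack=0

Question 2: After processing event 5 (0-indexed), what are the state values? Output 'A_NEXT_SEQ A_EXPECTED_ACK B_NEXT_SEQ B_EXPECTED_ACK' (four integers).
After event 0: A_seq=0 A_ack=200 B_seq=282 B_ack=0
After event 1: A_seq=0 A_ack=200 B_seq=386 B_ack=0
After event 2: A_seq=0 A_ack=200 B_seq=520 B_ack=0
After event 3: A_seq=0 A_ack=200 B_seq=542 B_ack=0
After event 4: A_seq=0 A_ack=200 B_seq=691 B_ack=0
After event 5: A_seq=0 A_ack=200 B_seq=872 B_ack=0

0 200 872 0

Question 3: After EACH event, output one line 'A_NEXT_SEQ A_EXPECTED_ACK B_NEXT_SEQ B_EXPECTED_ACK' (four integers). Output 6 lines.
0 200 282 0
0 200 386 0
0 200 520 0
0 200 542 0
0 200 691 0
0 200 872 0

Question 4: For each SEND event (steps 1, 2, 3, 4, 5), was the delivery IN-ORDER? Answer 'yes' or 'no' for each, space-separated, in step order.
Step 1: SEND seq=282 -> out-of-order
Step 2: SEND seq=386 -> out-of-order
Step 3: SEND seq=520 -> out-of-order
Step 4: SEND seq=542 -> out-of-order
Step 5: SEND seq=691 -> out-of-order

Answer: no no no no no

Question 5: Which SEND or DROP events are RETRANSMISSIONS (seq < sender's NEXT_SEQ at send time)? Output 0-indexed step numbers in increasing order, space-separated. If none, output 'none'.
Answer: none

Derivation:
Step 0: DROP seq=200 -> fresh
Step 1: SEND seq=282 -> fresh
Step 2: SEND seq=386 -> fresh
Step 3: SEND seq=520 -> fresh
Step 4: SEND seq=542 -> fresh
Step 5: SEND seq=691 -> fresh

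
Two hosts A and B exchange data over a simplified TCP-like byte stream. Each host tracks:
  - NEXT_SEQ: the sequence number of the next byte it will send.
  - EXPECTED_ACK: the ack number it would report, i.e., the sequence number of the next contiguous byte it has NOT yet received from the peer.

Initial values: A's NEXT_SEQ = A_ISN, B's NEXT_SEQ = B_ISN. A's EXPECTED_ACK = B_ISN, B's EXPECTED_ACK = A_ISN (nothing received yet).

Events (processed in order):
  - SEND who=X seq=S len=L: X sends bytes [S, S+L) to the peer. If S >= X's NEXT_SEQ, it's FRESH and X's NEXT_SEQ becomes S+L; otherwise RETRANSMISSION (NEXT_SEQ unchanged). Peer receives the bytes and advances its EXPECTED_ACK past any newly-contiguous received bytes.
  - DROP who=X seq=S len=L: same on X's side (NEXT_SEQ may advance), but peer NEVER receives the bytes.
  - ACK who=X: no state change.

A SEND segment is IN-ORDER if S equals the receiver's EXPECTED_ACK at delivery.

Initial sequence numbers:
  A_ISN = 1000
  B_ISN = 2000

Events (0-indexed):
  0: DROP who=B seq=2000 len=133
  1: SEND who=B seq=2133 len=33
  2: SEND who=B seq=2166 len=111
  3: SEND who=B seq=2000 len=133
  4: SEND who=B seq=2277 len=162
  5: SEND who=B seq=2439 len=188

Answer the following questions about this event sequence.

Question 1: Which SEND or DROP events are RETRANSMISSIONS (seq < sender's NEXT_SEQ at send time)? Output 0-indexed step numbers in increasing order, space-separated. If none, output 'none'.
Step 0: DROP seq=2000 -> fresh
Step 1: SEND seq=2133 -> fresh
Step 2: SEND seq=2166 -> fresh
Step 3: SEND seq=2000 -> retransmit
Step 4: SEND seq=2277 -> fresh
Step 5: SEND seq=2439 -> fresh

Answer: 3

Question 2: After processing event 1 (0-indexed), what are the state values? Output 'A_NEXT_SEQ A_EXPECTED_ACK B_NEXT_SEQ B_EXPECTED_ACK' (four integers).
After event 0: A_seq=1000 A_ack=2000 B_seq=2133 B_ack=1000
After event 1: A_seq=1000 A_ack=2000 B_seq=2166 B_ack=1000

1000 2000 2166 1000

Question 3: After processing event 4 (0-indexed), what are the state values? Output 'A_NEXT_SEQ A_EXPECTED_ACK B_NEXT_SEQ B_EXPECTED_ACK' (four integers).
After event 0: A_seq=1000 A_ack=2000 B_seq=2133 B_ack=1000
After event 1: A_seq=1000 A_ack=2000 B_seq=2166 B_ack=1000
After event 2: A_seq=1000 A_ack=2000 B_seq=2277 B_ack=1000
After event 3: A_seq=1000 A_ack=2277 B_seq=2277 B_ack=1000
After event 4: A_seq=1000 A_ack=2439 B_seq=2439 B_ack=1000

1000 2439 2439 1000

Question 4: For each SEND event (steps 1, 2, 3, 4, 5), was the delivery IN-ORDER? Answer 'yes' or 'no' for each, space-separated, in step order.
Step 1: SEND seq=2133 -> out-of-order
Step 2: SEND seq=2166 -> out-of-order
Step 3: SEND seq=2000 -> in-order
Step 4: SEND seq=2277 -> in-order
Step 5: SEND seq=2439 -> in-order

Answer: no no yes yes yes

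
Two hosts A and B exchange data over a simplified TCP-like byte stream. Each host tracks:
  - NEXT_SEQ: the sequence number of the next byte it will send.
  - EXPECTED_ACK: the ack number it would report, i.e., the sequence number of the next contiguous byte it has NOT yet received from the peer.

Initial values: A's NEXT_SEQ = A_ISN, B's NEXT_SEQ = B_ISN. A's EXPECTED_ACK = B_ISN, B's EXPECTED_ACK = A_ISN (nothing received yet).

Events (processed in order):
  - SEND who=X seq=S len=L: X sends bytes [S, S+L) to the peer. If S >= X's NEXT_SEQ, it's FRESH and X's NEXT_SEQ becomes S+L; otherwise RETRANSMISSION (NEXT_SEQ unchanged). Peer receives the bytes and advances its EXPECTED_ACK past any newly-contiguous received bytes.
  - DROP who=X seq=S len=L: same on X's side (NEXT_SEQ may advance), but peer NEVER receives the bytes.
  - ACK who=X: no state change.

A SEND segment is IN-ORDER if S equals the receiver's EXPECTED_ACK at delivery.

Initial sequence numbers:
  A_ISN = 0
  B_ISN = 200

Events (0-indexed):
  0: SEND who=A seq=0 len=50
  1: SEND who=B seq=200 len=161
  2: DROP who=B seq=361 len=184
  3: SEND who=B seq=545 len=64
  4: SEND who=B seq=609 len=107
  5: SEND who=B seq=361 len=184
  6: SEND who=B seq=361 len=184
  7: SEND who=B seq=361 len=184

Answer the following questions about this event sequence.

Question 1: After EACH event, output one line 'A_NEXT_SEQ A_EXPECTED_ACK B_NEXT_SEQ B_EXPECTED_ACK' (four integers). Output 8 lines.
50 200 200 50
50 361 361 50
50 361 545 50
50 361 609 50
50 361 716 50
50 716 716 50
50 716 716 50
50 716 716 50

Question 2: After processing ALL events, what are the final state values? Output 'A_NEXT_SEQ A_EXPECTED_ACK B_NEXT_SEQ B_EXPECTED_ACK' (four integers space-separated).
Answer: 50 716 716 50

Derivation:
After event 0: A_seq=50 A_ack=200 B_seq=200 B_ack=50
After event 1: A_seq=50 A_ack=361 B_seq=361 B_ack=50
After event 2: A_seq=50 A_ack=361 B_seq=545 B_ack=50
After event 3: A_seq=50 A_ack=361 B_seq=609 B_ack=50
After event 4: A_seq=50 A_ack=361 B_seq=716 B_ack=50
After event 5: A_seq=50 A_ack=716 B_seq=716 B_ack=50
After event 6: A_seq=50 A_ack=716 B_seq=716 B_ack=50
After event 7: A_seq=50 A_ack=716 B_seq=716 B_ack=50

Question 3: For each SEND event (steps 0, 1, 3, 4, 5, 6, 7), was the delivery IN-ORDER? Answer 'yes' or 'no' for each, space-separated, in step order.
Answer: yes yes no no yes no no

Derivation:
Step 0: SEND seq=0 -> in-order
Step 1: SEND seq=200 -> in-order
Step 3: SEND seq=545 -> out-of-order
Step 4: SEND seq=609 -> out-of-order
Step 5: SEND seq=361 -> in-order
Step 6: SEND seq=361 -> out-of-order
Step 7: SEND seq=361 -> out-of-order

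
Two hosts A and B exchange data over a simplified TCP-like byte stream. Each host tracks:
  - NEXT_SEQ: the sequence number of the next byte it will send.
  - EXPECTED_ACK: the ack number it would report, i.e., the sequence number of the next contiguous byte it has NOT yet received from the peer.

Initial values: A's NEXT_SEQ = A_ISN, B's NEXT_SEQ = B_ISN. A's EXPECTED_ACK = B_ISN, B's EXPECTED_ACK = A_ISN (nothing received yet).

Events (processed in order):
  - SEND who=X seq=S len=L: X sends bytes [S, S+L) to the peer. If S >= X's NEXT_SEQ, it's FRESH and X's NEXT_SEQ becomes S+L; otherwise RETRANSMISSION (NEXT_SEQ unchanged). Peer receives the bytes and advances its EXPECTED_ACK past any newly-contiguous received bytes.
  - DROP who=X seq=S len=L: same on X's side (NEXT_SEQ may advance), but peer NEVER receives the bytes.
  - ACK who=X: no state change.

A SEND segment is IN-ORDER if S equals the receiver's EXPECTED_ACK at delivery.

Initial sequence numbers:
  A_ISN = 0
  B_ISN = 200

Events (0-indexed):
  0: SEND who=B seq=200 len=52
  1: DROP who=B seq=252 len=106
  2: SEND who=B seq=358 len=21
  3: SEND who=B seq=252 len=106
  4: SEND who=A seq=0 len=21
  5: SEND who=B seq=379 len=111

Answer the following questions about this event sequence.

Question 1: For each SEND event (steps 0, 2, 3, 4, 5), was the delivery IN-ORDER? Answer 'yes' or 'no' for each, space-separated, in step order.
Step 0: SEND seq=200 -> in-order
Step 2: SEND seq=358 -> out-of-order
Step 3: SEND seq=252 -> in-order
Step 4: SEND seq=0 -> in-order
Step 5: SEND seq=379 -> in-order

Answer: yes no yes yes yes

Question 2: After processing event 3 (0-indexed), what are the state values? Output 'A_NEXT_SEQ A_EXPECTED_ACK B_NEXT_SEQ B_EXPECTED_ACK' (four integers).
After event 0: A_seq=0 A_ack=252 B_seq=252 B_ack=0
After event 1: A_seq=0 A_ack=252 B_seq=358 B_ack=0
After event 2: A_seq=0 A_ack=252 B_seq=379 B_ack=0
After event 3: A_seq=0 A_ack=379 B_seq=379 B_ack=0

0 379 379 0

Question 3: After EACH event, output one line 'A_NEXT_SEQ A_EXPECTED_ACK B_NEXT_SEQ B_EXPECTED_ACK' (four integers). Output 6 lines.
0 252 252 0
0 252 358 0
0 252 379 0
0 379 379 0
21 379 379 21
21 490 490 21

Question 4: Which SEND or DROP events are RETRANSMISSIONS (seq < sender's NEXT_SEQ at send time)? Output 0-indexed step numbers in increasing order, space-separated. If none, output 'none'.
Answer: 3

Derivation:
Step 0: SEND seq=200 -> fresh
Step 1: DROP seq=252 -> fresh
Step 2: SEND seq=358 -> fresh
Step 3: SEND seq=252 -> retransmit
Step 4: SEND seq=0 -> fresh
Step 5: SEND seq=379 -> fresh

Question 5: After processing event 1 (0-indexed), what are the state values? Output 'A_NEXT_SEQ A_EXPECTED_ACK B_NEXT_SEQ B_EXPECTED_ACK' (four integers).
After event 0: A_seq=0 A_ack=252 B_seq=252 B_ack=0
After event 1: A_seq=0 A_ack=252 B_seq=358 B_ack=0

0 252 358 0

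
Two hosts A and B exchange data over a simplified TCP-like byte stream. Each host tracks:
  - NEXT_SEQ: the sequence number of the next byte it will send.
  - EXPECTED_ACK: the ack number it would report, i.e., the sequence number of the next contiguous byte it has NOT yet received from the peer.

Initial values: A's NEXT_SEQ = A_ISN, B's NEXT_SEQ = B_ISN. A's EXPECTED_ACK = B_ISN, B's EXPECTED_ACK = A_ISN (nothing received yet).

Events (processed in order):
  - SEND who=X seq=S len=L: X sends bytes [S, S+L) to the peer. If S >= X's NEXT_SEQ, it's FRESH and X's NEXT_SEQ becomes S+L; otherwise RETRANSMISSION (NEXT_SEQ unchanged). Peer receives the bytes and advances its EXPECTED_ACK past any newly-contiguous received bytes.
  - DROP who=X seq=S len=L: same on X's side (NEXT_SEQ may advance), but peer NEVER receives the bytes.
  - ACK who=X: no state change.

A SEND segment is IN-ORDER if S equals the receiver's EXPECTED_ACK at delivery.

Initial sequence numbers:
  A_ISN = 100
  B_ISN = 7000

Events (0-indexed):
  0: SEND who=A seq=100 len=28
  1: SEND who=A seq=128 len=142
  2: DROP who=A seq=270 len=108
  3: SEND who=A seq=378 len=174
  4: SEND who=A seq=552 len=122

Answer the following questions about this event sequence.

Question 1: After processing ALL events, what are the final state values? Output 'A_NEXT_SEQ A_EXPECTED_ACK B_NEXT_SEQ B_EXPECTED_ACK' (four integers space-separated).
Answer: 674 7000 7000 270

Derivation:
After event 0: A_seq=128 A_ack=7000 B_seq=7000 B_ack=128
After event 1: A_seq=270 A_ack=7000 B_seq=7000 B_ack=270
After event 2: A_seq=378 A_ack=7000 B_seq=7000 B_ack=270
After event 3: A_seq=552 A_ack=7000 B_seq=7000 B_ack=270
After event 4: A_seq=674 A_ack=7000 B_seq=7000 B_ack=270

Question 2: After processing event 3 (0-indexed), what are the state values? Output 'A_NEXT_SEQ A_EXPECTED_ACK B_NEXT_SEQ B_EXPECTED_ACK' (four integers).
After event 0: A_seq=128 A_ack=7000 B_seq=7000 B_ack=128
After event 1: A_seq=270 A_ack=7000 B_seq=7000 B_ack=270
After event 2: A_seq=378 A_ack=7000 B_seq=7000 B_ack=270
After event 3: A_seq=552 A_ack=7000 B_seq=7000 B_ack=270

552 7000 7000 270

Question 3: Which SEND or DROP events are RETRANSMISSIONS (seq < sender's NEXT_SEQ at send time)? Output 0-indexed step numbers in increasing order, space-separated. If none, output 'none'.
Step 0: SEND seq=100 -> fresh
Step 1: SEND seq=128 -> fresh
Step 2: DROP seq=270 -> fresh
Step 3: SEND seq=378 -> fresh
Step 4: SEND seq=552 -> fresh

Answer: none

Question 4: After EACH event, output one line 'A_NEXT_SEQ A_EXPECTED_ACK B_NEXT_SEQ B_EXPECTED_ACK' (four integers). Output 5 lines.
128 7000 7000 128
270 7000 7000 270
378 7000 7000 270
552 7000 7000 270
674 7000 7000 270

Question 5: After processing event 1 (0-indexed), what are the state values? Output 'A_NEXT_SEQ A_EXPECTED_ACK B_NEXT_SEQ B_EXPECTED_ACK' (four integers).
After event 0: A_seq=128 A_ack=7000 B_seq=7000 B_ack=128
After event 1: A_seq=270 A_ack=7000 B_seq=7000 B_ack=270

270 7000 7000 270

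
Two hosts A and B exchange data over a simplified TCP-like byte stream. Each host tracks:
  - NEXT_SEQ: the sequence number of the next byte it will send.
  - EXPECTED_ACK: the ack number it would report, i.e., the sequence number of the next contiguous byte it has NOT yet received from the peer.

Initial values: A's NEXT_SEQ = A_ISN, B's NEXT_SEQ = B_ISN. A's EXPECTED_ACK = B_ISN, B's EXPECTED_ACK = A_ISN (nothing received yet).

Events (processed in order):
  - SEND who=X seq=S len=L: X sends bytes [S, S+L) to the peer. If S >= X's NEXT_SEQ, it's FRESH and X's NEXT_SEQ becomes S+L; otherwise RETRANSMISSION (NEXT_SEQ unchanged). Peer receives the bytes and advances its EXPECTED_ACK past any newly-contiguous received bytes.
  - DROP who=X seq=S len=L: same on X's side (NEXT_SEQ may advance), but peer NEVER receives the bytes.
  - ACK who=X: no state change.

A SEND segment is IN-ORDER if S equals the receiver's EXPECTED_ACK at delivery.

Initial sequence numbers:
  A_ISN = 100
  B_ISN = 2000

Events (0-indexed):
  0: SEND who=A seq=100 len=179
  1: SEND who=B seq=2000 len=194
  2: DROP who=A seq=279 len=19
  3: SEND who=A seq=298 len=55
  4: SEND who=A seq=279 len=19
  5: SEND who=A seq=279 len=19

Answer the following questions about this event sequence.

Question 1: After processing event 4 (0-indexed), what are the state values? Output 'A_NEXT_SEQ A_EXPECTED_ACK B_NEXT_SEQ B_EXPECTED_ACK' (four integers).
After event 0: A_seq=279 A_ack=2000 B_seq=2000 B_ack=279
After event 1: A_seq=279 A_ack=2194 B_seq=2194 B_ack=279
After event 2: A_seq=298 A_ack=2194 B_seq=2194 B_ack=279
After event 3: A_seq=353 A_ack=2194 B_seq=2194 B_ack=279
After event 4: A_seq=353 A_ack=2194 B_seq=2194 B_ack=353

353 2194 2194 353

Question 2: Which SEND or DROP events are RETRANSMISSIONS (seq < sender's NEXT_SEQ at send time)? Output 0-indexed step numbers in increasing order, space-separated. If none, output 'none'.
Answer: 4 5

Derivation:
Step 0: SEND seq=100 -> fresh
Step 1: SEND seq=2000 -> fresh
Step 2: DROP seq=279 -> fresh
Step 3: SEND seq=298 -> fresh
Step 4: SEND seq=279 -> retransmit
Step 5: SEND seq=279 -> retransmit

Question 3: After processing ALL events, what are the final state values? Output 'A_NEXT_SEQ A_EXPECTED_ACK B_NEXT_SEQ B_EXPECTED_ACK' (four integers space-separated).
Answer: 353 2194 2194 353

Derivation:
After event 0: A_seq=279 A_ack=2000 B_seq=2000 B_ack=279
After event 1: A_seq=279 A_ack=2194 B_seq=2194 B_ack=279
After event 2: A_seq=298 A_ack=2194 B_seq=2194 B_ack=279
After event 3: A_seq=353 A_ack=2194 B_seq=2194 B_ack=279
After event 4: A_seq=353 A_ack=2194 B_seq=2194 B_ack=353
After event 5: A_seq=353 A_ack=2194 B_seq=2194 B_ack=353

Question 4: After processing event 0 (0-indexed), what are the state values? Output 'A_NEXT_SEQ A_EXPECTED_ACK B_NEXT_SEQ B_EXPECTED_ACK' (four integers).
After event 0: A_seq=279 A_ack=2000 B_seq=2000 B_ack=279

279 2000 2000 279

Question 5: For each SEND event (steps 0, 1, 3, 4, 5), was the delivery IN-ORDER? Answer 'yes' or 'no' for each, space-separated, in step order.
Step 0: SEND seq=100 -> in-order
Step 1: SEND seq=2000 -> in-order
Step 3: SEND seq=298 -> out-of-order
Step 4: SEND seq=279 -> in-order
Step 5: SEND seq=279 -> out-of-order

Answer: yes yes no yes no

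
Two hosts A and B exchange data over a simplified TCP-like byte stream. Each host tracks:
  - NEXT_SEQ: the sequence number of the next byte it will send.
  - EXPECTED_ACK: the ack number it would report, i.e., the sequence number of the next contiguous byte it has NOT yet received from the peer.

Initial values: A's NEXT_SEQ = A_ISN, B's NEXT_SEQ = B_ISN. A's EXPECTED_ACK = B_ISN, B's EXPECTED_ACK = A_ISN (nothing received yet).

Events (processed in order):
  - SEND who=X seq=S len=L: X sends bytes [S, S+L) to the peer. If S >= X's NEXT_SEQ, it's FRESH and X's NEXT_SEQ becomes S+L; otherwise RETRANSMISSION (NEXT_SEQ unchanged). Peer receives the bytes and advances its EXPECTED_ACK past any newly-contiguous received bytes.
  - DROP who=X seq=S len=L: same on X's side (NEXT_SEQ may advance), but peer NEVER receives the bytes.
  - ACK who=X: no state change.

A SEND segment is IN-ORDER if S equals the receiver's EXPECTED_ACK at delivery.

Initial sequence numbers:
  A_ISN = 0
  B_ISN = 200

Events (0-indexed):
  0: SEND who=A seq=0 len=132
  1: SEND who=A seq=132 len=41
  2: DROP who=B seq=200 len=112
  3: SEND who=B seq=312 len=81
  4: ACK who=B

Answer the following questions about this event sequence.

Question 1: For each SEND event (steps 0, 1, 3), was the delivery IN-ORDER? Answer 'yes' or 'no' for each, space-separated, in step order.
Answer: yes yes no

Derivation:
Step 0: SEND seq=0 -> in-order
Step 1: SEND seq=132 -> in-order
Step 3: SEND seq=312 -> out-of-order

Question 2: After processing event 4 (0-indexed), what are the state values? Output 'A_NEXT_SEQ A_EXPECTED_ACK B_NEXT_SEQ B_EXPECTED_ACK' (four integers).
After event 0: A_seq=132 A_ack=200 B_seq=200 B_ack=132
After event 1: A_seq=173 A_ack=200 B_seq=200 B_ack=173
After event 2: A_seq=173 A_ack=200 B_seq=312 B_ack=173
After event 3: A_seq=173 A_ack=200 B_seq=393 B_ack=173
After event 4: A_seq=173 A_ack=200 B_seq=393 B_ack=173

173 200 393 173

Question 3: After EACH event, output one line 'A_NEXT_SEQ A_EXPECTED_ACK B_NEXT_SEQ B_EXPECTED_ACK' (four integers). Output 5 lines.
132 200 200 132
173 200 200 173
173 200 312 173
173 200 393 173
173 200 393 173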